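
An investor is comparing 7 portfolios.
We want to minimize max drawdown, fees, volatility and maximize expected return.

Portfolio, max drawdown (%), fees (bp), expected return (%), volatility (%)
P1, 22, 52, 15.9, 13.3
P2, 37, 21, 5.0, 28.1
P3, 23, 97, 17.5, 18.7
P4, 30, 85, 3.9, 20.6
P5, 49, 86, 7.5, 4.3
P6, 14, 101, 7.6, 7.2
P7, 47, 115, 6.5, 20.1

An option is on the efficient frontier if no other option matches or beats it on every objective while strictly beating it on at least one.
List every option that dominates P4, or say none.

P1: max drawdown 22≤30, fees 52≤85, expected return 15.9≥3.9, volatility 13.3≤20.6 — dominates P4.
Others (P2, P3, P5, P6, P7) are each worse than P4 on at least one objective.

P1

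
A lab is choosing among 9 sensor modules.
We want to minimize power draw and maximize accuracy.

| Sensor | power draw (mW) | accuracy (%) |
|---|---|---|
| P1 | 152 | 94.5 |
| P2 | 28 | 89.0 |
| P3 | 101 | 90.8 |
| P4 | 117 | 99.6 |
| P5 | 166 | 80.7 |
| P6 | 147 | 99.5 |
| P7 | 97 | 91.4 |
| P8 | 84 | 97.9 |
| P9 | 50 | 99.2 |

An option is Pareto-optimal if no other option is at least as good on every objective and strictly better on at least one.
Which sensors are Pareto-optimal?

P1: dominated by P4 (power draw 117≤152, accuracy 99.6≥94.5).
P2: not dominated (best power draw).
P3: dominated by P7 (power draw 97≤101, accuracy 91.4≥90.8).
P4: not dominated (best accuracy).
P5: dominated by P1 (power draw 152≤166, accuracy 94.5≥80.7).
P6: dominated by P4 (power draw 117≤147, accuracy 99.6≥99.5).
P7: dominated by P8 (power draw 84≤97, accuracy 97.9≥91.4).
P8: dominated by P9 (power draw 50≤84, accuracy 99.2≥97.9).
P9: not dominated.

P2, P4, P9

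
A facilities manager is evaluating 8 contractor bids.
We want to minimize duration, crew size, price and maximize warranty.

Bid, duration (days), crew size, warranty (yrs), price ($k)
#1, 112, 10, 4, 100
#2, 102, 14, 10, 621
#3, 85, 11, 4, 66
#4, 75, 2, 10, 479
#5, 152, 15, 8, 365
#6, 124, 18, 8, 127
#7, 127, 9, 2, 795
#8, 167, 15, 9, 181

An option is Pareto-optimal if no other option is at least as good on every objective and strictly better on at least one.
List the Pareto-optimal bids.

#1, #3, #4, #5, #6, #8

#1: not dominated.
#2: dominated by #4 (duration 75≤102, crew size 2≤14, warranty 10≥10, price 479≤621).
#3: not dominated (best price).
#4: not dominated (best duration).
#5: not dominated.
#6: not dominated.
#7: dominated by #4 (duration 75≤127, crew size 2≤9, warranty 10≥2, price 479≤795).
#8: not dominated.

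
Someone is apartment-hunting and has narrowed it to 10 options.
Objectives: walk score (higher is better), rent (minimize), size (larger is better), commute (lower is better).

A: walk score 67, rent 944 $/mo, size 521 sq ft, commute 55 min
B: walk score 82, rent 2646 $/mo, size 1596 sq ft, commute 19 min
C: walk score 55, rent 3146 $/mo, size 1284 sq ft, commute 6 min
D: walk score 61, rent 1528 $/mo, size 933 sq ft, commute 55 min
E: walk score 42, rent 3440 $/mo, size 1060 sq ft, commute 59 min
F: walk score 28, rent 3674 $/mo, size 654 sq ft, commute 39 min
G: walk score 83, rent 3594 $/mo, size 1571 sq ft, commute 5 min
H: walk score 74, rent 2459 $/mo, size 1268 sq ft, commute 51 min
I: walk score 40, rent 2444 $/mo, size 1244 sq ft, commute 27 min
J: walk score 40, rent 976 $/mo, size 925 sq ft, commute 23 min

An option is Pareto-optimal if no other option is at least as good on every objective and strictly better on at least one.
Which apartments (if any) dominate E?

B, C, H

B: walk score 82≥42, rent 2646≤3440, size 1596≥1060, commute 19≤59 — dominates E.
C: walk score 55≥42, rent 3146≤3440, size 1284≥1060, commute 6≤59 — dominates E.
H: walk score 74≥42, rent 2459≤3440, size 1268≥1060, commute 51≤59 — dominates E.
Others (A, D, F, G, I, J) are each worse than E on at least one objective.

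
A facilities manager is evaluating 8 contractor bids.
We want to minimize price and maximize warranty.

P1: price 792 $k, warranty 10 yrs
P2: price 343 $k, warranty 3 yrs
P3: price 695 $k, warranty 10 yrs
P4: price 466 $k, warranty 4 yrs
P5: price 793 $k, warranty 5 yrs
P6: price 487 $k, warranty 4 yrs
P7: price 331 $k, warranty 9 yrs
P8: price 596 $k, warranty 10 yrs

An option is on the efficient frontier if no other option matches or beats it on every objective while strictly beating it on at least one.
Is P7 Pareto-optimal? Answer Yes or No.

Yes

P1: worse on price (792 vs 331).
P2: worse on price (343 vs 331).
P3: worse on price (695 vs 331).
P4: worse on price (466 vs 331).
P5: worse on price (793 vs 331).
P6: worse on price (487 vs 331).
P8: worse on price (596 vs 331).
No option is at least as good as P7 on every objective and strictly better on one.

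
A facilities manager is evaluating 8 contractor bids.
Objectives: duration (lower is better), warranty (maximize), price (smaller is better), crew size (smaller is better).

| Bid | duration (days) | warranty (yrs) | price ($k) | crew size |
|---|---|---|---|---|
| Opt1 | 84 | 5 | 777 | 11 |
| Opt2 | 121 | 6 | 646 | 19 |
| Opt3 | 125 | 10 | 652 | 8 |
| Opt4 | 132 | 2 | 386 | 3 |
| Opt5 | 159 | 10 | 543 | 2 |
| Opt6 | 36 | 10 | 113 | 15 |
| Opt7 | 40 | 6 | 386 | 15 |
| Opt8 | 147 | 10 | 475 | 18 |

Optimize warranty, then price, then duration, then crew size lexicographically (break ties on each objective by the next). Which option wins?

Opt6

First maximize warranty: best is 10, kept {Opt3, Opt5, Opt6, Opt8}.
Then minimize price: best is 113, kept {Opt6}.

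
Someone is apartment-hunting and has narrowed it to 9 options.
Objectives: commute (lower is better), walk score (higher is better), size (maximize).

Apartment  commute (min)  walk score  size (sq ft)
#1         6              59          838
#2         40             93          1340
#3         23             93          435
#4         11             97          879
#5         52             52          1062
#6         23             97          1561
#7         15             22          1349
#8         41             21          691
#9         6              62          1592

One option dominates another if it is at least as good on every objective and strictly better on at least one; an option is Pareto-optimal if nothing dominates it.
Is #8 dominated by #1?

Yes

#1 vs #8: commute 6≤41, walk score 59≥21, size 838≥691 — #1 is at least as good on every objective with at least one strict improvement.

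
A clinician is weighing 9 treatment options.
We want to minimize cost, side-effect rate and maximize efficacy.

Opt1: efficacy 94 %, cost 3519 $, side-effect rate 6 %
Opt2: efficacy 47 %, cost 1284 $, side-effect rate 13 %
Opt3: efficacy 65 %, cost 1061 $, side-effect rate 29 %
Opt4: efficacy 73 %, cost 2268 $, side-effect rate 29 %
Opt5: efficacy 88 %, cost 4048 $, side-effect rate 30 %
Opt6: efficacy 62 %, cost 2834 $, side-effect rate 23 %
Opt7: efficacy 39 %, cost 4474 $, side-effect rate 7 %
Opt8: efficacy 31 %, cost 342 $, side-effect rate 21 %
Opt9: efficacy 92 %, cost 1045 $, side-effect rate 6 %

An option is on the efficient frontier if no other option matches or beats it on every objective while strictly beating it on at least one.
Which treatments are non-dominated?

Opt1, Opt8, Opt9

Opt1: not dominated (best efficacy).
Opt2: dominated by Opt9 (efficacy 92≥47, cost 1045≤1284, side-effect rate 6≤13).
Opt3: dominated by Opt9 (efficacy 92≥65, cost 1045≤1061, side-effect rate 6≤29).
Opt4: dominated by Opt9 (efficacy 92≥73, cost 1045≤2268, side-effect rate 6≤29).
Opt5: dominated by Opt1 (efficacy 94≥88, cost 3519≤4048, side-effect rate 6≤30).
Opt6: dominated by Opt9 (efficacy 92≥62, cost 1045≤2834, side-effect rate 6≤23).
Opt7: dominated by Opt1 (efficacy 94≥39, cost 3519≤4474, side-effect rate 6≤7).
Opt8: not dominated (best cost).
Opt9: not dominated.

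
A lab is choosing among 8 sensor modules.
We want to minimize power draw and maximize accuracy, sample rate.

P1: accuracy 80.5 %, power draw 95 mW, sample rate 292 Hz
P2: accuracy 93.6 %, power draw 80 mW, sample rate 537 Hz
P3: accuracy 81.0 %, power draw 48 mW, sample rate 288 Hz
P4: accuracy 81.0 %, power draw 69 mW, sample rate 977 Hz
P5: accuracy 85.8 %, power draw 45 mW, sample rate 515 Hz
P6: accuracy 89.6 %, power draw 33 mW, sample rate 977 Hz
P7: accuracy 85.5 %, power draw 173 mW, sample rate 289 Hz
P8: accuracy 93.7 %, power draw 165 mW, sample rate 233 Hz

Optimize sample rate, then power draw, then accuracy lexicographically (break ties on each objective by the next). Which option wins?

P6

First maximize sample rate: best is 977, kept {P4, P6}.
Then minimize power draw: best is 33, kept {P6}.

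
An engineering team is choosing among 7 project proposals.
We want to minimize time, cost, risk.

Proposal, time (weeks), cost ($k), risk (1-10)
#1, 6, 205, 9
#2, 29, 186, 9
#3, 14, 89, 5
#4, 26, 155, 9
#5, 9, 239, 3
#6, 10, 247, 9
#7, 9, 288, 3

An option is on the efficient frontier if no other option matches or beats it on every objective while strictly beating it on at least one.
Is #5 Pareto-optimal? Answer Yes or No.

#1: worse on risk (9 vs 3).
#2: worse on time (29 vs 9).
#3: worse on time (14 vs 9).
#4: worse on time (26 vs 9).
#6: worse on time (10 vs 9).
#7: worse on cost (288 vs 239).
No option is at least as good as #5 on every objective and strictly better on one.

Yes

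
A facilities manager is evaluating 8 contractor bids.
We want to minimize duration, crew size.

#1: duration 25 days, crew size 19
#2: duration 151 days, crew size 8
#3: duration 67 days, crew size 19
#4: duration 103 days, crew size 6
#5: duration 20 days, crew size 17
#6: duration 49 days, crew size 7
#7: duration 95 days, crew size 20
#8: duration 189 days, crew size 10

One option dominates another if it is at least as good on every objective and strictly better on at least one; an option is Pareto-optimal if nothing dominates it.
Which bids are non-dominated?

#4, #5, #6

#1: dominated by #5 (duration 20≤25, crew size 17≤19).
#2: dominated by #4 (duration 103≤151, crew size 6≤8).
#3: dominated by #1 (duration 25≤67, crew size 19≤19).
#4: not dominated (best crew size).
#5: not dominated (best duration).
#6: not dominated.
#7: dominated by #1 (duration 25≤95, crew size 19≤20).
#8: dominated by #2 (duration 151≤189, crew size 8≤10).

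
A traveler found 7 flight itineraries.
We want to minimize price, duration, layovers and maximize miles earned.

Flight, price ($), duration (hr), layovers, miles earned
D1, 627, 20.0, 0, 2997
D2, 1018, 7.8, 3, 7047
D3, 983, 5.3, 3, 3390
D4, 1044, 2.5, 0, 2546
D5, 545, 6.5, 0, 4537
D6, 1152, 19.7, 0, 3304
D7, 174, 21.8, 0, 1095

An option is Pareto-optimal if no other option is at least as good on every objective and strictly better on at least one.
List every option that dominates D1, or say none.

D5: price 545≤627, duration 6.5≤20.0, layovers 0≤0, miles earned 4537≥2997 — dominates D1.
Others (D2, D3, D4, D6, D7) are each worse than D1 on at least one objective.

D5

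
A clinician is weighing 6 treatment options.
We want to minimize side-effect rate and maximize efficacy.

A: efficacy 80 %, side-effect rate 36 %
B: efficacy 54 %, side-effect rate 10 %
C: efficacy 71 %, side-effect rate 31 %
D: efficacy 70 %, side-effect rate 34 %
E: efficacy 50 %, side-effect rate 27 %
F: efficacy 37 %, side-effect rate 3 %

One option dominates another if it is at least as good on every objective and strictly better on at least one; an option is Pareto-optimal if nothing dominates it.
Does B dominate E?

B vs E: efficacy 54≥50, side-effect rate 10≤27 — B is at least as good on every objective with at least one strict improvement.

Yes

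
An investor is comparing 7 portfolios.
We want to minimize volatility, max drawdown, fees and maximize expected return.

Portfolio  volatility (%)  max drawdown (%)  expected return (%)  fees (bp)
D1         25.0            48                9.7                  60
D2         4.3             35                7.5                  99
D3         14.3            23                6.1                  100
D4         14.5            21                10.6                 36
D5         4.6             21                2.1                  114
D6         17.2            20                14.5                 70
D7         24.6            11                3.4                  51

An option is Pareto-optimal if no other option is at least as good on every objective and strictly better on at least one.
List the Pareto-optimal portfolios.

D2, D3, D4, D5, D6, D7

D1: dominated by D4 (volatility 14.5≤25.0, max drawdown 21≤48, expected return 10.6≥9.7, fees 36≤60).
D2: not dominated (best volatility).
D3: not dominated.
D4: not dominated (best fees).
D5: not dominated.
D6: not dominated (best expected return).
D7: not dominated (best max drawdown).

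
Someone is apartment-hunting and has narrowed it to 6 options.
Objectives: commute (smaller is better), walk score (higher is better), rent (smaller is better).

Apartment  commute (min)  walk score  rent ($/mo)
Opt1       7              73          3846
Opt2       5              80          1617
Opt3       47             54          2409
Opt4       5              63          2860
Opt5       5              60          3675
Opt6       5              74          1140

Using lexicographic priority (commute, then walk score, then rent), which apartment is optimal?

Opt2

First minimize commute: best is 5, kept {Opt2, Opt4, Opt5, Opt6}.
Then maximize walk score: best is 80, kept {Opt2}.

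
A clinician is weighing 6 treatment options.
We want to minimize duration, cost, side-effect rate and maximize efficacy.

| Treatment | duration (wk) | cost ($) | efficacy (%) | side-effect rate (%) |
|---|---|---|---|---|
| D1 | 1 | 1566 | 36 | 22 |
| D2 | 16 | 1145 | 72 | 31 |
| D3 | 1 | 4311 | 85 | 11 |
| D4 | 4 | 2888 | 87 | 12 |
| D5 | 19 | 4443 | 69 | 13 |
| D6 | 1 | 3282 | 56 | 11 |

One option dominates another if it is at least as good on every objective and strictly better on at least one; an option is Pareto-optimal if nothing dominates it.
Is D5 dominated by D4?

D4 vs D5: duration 4≤19, cost 2888≤4443, efficacy 87≥69, side-effect rate 12≤13 — D4 is at least as good on every objective with at least one strict improvement.

Yes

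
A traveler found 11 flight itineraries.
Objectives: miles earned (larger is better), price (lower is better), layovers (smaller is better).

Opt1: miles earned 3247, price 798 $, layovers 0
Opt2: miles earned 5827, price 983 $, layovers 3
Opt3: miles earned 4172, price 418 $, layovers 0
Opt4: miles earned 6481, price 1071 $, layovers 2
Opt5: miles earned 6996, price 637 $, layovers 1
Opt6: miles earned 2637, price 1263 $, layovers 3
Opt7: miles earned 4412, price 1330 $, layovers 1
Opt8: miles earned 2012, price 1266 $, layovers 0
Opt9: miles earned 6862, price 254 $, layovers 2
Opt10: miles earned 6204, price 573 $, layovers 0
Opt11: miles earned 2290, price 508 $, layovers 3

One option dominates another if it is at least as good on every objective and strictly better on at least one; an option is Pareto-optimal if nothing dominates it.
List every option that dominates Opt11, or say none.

Opt3: miles earned 4172≥2290, price 418≤508, layovers 0≤3 — dominates Opt11.
Opt9: miles earned 6862≥2290, price 254≤508, layovers 2≤3 — dominates Opt11.
Others (Opt1, Opt2, Opt4, Opt5, Opt6, Opt7, Opt8, Opt10) are each worse than Opt11 on at least one objective.

Opt3, Opt9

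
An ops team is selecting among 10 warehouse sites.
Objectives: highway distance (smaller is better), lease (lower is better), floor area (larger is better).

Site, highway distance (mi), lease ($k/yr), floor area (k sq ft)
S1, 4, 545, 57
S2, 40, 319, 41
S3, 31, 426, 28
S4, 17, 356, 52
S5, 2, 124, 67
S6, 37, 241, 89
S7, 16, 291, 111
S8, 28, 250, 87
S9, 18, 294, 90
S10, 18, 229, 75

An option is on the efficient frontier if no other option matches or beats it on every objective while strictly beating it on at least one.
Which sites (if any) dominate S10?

none

S1: worse on lease (545 vs 229).
S2: worse on highway distance (40 vs 18).
S3: worse on highway distance (31 vs 18).
S4: worse on lease (356 vs 229).
S5: worse on floor area (67 vs 75).
S6: worse on highway distance (37 vs 18).
S7: worse on lease (291 vs 229).
S8: worse on highway distance (28 vs 18).
S9: worse on lease (294 vs 229).
No option dominates S10.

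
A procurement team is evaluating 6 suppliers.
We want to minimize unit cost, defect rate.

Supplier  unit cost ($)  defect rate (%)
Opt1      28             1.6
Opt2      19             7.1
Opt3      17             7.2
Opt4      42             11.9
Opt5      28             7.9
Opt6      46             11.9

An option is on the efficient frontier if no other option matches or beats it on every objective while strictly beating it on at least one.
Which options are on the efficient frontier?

Opt1, Opt2, Opt3

Opt1: not dominated (best defect rate).
Opt2: not dominated.
Opt3: not dominated (best unit cost).
Opt4: dominated by Opt1 (unit cost 28≤42, defect rate 1.6≤11.9).
Opt5: dominated by Opt1 (unit cost 28≤28, defect rate 1.6≤7.9).
Opt6: dominated by Opt1 (unit cost 28≤46, defect rate 1.6≤11.9).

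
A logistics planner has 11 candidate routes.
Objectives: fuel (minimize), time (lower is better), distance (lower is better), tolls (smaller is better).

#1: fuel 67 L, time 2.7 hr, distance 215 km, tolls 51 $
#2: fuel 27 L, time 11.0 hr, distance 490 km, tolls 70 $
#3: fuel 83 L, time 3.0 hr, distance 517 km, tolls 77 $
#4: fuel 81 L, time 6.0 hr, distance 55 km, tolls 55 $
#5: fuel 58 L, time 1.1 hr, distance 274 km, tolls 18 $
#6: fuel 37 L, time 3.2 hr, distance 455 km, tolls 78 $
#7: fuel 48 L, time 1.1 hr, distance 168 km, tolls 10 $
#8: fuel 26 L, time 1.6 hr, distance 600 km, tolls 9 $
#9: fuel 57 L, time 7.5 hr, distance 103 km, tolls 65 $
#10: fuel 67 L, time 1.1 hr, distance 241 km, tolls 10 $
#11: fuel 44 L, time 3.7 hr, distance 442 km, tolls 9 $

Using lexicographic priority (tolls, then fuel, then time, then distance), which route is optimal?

First minimize tolls: best is 9, kept {#8, #11}.
Then minimize fuel: best is 26, kept {#8}.

#8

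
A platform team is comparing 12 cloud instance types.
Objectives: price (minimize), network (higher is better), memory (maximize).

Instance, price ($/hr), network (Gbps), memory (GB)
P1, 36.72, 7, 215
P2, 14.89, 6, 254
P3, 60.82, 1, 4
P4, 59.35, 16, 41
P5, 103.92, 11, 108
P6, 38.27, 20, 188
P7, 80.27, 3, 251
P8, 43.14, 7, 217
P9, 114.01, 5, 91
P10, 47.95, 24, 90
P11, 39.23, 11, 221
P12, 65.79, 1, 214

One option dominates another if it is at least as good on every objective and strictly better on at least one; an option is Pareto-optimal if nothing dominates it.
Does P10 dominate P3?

Yes

P10 vs P3: price 47.95≤60.82, network 24≥1, memory 90≥4 — P10 is at least as good on every objective with at least one strict improvement.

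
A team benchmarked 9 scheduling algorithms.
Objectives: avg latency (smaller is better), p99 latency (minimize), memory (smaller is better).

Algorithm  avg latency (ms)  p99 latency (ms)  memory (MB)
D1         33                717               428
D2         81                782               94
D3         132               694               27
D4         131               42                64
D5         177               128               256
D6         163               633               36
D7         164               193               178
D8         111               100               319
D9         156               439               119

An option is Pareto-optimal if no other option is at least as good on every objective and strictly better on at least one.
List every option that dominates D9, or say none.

D4: avg latency 131≤156, p99 latency 42≤439, memory 64≤119 — dominates D9.
Others (D1, D2, D3, D5, D6, D7, D8) are each worse than D9 on at least one objective.

D4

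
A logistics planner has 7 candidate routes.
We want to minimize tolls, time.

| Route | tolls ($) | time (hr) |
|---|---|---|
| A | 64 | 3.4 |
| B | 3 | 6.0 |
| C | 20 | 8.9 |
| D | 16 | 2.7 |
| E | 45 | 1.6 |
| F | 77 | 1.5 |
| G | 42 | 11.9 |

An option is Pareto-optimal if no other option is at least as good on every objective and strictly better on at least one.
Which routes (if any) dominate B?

none

A: worse on tolls (64 vs 3).
C: worse on tolls (20 vs 3).
D: worse on tolls (16 vs 3).
E: worse on tolls (45 vs 3).
F: worse on tolls (77 vs 3).
G: worse on tolls (42 vs 3).
No option dominates B.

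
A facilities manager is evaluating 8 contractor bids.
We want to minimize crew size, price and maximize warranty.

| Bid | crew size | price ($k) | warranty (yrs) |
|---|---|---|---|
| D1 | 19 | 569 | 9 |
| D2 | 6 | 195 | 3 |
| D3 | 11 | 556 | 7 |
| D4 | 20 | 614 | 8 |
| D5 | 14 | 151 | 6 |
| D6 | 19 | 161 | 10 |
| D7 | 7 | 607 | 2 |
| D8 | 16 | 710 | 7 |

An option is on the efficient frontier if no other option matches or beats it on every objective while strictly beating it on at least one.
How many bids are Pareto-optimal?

4

D1: dominated by D6 (crew size 19≤19, price 161≤569, warranty 10≥9).
D2: not dominated (best crew size).
D3: not dominated.
D4: dominated by D1 (crew size 19≤20, price 569≤614, warranty 9≥8).
D5: not dominated (best price).
D6: not dominated (best warranty).
D7: dominated by D2 (crew size 6≤7, price 195≤607, warranty 3≥2).
D8: dominated by D3 (crew size 11≤16, price 556≤710, warranty 7≥7).
Pareto-optimal: D2, D3, D5, D6 → 4.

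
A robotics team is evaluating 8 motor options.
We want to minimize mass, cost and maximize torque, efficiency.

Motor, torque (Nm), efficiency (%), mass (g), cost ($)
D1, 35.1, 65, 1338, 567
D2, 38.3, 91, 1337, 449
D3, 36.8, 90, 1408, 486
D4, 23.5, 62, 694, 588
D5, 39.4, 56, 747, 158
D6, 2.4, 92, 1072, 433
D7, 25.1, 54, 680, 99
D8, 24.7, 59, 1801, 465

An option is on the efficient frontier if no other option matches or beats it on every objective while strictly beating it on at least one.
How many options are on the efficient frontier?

5

D1: dominated by D2 (torque 38.3≥35.1, efficiency 91≥65, mass 1337≤1338, cost 449≤567).
D2: not dominated.
D3: dominated by D2 (torque 38.3≥36.8, efficiency 91≥90, mass 1337≤1408, cost 449≤486).
D4: not dominated.
D5: not dominated (best torque).
D6: not dominated (best efficiency).
D7: not dominated (best mass).
D8: dominated by D2 (torque 38.3≥24.7, efficiency 91≥59, mass 1337≤1801, cost 449≤465).
Pareto-optimal: D2, D4, D5, D6, D7 → 5.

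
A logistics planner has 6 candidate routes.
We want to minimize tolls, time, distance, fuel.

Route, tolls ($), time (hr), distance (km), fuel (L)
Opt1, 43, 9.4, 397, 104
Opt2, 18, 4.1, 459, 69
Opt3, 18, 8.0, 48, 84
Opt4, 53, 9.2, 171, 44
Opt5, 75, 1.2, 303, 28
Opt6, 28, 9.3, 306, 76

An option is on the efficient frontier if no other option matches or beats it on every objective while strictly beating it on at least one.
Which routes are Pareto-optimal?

Opt1: dominated by Opt3 (tolls 18≤43, time 8.0≤9.4, distance 48≤397, fuel 84≤104).
Opt2: not dominated.
Opt3: not dominated (best distance).
Opt4: not dominated.
Opt5: not dominated (best time).
Opt6: not dominated.

Opt2, Opt3, Opt4, Opt5, Opt6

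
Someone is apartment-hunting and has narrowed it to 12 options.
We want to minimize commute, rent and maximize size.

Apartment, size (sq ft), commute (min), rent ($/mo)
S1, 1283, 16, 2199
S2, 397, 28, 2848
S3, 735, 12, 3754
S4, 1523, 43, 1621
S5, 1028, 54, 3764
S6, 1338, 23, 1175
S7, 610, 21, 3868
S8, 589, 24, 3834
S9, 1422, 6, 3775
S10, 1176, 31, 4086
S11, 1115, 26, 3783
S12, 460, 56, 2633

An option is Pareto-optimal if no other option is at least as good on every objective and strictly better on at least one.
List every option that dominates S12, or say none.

S1: size 1283≥460, commute 16≤56, rent 2199≤2633 — dominates S12.
S4: size 1523≥460, commute 43≤56, rent 1621≤2633 — dominates S12.
S6: size 1338≥460, commute 23≤56, rent 1175≤2633 — dominates S12.
Others (S2, S3, S5, S7, S8, S9, S10, S11) are each worse than S12 on at least one objective.

S1, S4, S6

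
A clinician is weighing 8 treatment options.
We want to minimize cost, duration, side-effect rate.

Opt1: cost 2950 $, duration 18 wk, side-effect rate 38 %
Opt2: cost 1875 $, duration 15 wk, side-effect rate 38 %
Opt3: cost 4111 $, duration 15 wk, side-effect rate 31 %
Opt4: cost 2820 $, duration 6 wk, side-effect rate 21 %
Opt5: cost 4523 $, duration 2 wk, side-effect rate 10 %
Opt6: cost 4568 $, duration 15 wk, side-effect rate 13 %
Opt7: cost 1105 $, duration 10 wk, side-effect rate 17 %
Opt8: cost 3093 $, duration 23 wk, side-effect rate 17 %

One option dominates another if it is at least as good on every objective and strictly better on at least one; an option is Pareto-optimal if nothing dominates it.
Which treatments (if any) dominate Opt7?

Opt1: worse on cost (2950 vs 1105).
Opt2: worse on cost (1875 vs 1105).
Opt3: worse on cost (4111 vs 1105).
Opt4: worse on cost (2820 vs 1105).
Opt5: worse on cost (4523 vs 1105).
Opt6: worse on cost (4568 vs 1105).
Opt8: worse on cost (3093 vs 1105).
No option dominates Opt7.

none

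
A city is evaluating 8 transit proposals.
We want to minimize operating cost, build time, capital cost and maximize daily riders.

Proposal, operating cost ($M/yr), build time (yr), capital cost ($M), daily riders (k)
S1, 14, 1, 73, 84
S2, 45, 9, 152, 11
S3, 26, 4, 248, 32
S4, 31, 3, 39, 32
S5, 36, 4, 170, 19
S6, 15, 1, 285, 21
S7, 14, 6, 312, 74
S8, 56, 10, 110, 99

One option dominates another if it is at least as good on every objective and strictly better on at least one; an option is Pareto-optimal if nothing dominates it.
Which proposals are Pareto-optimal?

S1, S4, S8

S1: not dominated.
S2: dominated by S1 (operating cost 14≤45, build time 1≤9, capital cost 73≤152, daily riders 84≥11).
S3: dominated by S1 (operating cost 14≤26, build time 1≤4, capital cost 73≤248, daily riders 84≥32).
S4: not dominated (best capital cost).
S5: dominated by S1 (operating cost 14≤36, build time 1≤4, capital cost 73≤170, daily riders 84≥19).
S6: dominated by S1 (operating cost 14≤15, build time 1≤1, capital cost 73≤285, daily riders 84≥21).
S7: dominated by S1 (operating cost 14≤14, build time 1≤6, capital cost 73≤312, daily riders 84≥74).
S8: not dominated (best daily riders).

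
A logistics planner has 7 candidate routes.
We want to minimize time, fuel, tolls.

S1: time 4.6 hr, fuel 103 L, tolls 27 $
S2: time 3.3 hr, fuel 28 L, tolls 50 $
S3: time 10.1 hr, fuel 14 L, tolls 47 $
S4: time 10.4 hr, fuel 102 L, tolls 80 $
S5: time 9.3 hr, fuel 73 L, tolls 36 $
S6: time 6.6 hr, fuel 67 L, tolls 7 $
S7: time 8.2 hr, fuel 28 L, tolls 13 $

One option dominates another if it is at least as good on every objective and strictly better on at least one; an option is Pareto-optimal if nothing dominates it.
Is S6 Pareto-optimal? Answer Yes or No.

S1: worse on fuel (103 vs 67).
S2: worse on tolls (50 vs 7).
S3: worse on time (10.1 vs 6.6).
S4: worse on time (10.4 vs 6.6).
S5: worse on time (9.3 vs 6.6).
S7: worse on time (8.2 vs 6.6).
No option is at least as good as S6 on every objective and strictly better on one.

Yes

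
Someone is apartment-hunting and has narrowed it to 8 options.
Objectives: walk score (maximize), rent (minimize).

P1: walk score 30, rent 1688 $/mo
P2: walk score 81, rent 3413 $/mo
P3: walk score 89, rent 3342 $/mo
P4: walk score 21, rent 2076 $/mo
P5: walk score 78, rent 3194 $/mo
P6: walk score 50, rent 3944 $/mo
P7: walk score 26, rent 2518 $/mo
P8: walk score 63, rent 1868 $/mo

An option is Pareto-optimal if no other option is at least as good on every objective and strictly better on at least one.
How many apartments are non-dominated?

4

P1: not dominated (best rent).
P2: dominated by P3 (walk score 89≥81, rent 3342≤3413).
P3: not dominated (best walk score).
P4: dominated by P1 (walk score 30≥21, rent 1688≤2076).
P5: not dominated.
P6: dominated by P2 (walk score 81≥50, rent 3413≤3944).
P7: dominated by P1 (walk score 30≥26, rent 1688≤2518).
P8: not dominated.
Pareto-optimal: P1, P3, P5, P8 → 4.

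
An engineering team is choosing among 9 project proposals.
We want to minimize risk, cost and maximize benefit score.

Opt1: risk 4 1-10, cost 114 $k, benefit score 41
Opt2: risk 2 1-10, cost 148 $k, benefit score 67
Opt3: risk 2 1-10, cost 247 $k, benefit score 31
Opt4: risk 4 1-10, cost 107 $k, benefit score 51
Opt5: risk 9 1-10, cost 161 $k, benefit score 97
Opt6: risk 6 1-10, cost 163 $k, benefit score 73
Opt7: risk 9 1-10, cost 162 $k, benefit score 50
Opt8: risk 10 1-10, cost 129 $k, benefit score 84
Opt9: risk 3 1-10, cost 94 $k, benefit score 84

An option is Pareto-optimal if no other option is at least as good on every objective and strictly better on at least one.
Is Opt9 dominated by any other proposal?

No

Opt1: worse on risk (4 vs 3).
Opt2: worse on cost (148 vs 94).
Opt3: worse on cost (247 vs 94).
Opt4: worse on risk (4 vs 3).
Opt5: worse on risk (9 vs 3).
Opt6: worse on risk (6 vs 3).
Opt7: worse on risk (9 vs 3).
Opt8: worse on risk (10 vs 3).
No option is at least as good as Opt9 on every objective and strictly better on one.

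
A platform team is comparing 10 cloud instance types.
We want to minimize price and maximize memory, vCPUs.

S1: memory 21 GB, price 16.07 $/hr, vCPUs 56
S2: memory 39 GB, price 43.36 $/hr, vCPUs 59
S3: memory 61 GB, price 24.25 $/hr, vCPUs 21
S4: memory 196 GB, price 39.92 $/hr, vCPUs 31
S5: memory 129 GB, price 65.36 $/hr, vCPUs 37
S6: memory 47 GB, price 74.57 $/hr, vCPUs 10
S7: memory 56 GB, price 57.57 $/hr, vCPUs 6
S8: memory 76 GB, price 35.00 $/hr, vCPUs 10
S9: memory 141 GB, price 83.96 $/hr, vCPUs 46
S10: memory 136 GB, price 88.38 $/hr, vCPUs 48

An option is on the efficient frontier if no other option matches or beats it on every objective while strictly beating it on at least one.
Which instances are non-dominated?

S1, S2, S3, S4, S5, S8, S9, S10

S1: not dominated (best price).
S2: not dominated (best vCPUs).
S3: not dominated.
S4: not dominated (best memory).
S5: not dominated.
S6: dominated by S3 (memory 61≥47, price 24.25≤74.57, vCPUs 21≥10).
S7: dominated by S3 (memory 61≥56, price 24.25≤57.57, vCPUs 21≥6).
S8: not dominated.
S9: not dominated.
S10: not dominated.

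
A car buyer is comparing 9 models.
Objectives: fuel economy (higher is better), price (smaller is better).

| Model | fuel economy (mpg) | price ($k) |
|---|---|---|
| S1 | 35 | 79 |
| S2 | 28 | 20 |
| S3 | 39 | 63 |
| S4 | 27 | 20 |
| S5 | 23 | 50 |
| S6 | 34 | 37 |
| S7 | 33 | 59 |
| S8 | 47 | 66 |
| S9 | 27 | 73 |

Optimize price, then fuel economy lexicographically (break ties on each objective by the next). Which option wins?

First minimize price: best is 20, kept {S2, S4}.
Then maximize fuel economy: best is 28, kept {S2}.

S2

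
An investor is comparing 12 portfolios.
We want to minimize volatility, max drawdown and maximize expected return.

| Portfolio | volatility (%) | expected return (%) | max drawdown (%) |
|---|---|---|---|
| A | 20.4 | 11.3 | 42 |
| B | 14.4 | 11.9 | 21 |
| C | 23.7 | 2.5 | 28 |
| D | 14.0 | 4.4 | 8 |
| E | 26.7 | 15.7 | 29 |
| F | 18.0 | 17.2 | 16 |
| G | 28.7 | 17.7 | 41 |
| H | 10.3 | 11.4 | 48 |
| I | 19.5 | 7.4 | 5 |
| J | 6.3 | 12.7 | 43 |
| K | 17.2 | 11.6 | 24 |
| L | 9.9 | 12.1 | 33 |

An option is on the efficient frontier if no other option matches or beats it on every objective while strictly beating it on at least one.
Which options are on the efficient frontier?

B, D, F, G, I, J, L

A: dominated by B (volatility 14.4≤20.4, expected return 11.9≥11.3, max drawdown 21≤42).
B: not dominated.
C: dominated by B (volatility 14.4≤23.7, expected return 11.9≥2.5, max drawdown 21≤28).
D: not dominated.
E: dominated by F (volatility 18.0≤26.7, expected return 17.2≥15.7, max drawdown 16≤29).
F: not dominated.
G: not dominated (best expected return).
H: dominated by J (volatility 6.3≤10.3, expected return 12.7≥11.4, max drawdown 43≤48).
I: not dominated (best max drawdown).
J: not dominated (best volatility).
K: dominated by B (volatility 14.4≤17.2, expected return 11.9≥11.6, max drawdown 21≤24).
L: not dominated.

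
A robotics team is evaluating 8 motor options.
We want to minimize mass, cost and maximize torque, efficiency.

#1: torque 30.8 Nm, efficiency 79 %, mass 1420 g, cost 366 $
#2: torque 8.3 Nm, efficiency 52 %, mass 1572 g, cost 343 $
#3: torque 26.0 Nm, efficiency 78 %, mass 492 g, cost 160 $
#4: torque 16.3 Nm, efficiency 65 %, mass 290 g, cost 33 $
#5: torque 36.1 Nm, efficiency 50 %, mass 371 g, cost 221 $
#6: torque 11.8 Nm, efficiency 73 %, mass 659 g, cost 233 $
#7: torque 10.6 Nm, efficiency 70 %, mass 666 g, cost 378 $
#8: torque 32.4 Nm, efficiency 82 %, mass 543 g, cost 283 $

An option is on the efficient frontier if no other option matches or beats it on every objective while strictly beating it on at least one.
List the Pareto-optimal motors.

#1: dominated by #8 (torque 32.4≥30.8, efficiency 82≥79, mass 543≤1420, cost 283≤366).
#2: dominated by #3 (torque 26.0≥8.3, efficiency 78≥52, mass 492≤1572, cost 160≤343).
#3: not dominated.
#4: not dominated (best mass).
#5: not dominated (best torque).
#6: dominated by #3 (torque 26.0≥11.8, efficiency 78≥73, mass 492≤659, cost 160≤233).
#7: dominated by #3 (torque 26.0≥10.6, efficiency 78≥70, mass 492≤666, cost 160≤378).
#8: not dominated (best efficiency).

#3, #4, #5, #8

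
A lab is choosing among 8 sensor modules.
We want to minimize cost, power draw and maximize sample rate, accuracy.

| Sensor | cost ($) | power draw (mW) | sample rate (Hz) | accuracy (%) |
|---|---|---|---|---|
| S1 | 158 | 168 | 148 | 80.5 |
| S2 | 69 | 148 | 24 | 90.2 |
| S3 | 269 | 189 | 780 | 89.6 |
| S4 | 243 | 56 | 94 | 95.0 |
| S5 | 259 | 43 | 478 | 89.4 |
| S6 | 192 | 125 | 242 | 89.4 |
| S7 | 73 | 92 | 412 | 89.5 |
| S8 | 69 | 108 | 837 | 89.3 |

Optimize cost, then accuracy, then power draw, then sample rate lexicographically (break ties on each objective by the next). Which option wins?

S2

First minimize cost: best is 69, kept {S2, S8}.
Then maximize accuracy: best is 90.2, kept {S2}.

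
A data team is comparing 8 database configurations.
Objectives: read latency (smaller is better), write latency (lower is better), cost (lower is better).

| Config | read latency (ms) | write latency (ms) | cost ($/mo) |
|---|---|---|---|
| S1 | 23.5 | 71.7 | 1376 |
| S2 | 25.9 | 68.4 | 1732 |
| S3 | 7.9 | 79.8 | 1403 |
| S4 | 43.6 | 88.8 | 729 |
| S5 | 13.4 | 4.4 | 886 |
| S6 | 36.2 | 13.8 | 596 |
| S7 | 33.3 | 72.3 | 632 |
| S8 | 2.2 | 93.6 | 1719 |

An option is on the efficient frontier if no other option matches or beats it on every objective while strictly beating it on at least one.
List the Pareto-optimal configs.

S1: dominated by S5 (read latency 13.4≤23.5, write latency 4.4≤71.7, cost 886≤1376).
S2: dominated by S5 (read latency 13.4≤25.9, write latency 4.4≤68.4, cost 886≤1732).
S3: not dominated.
S4: dominated by S6 (read latency 36.2≤43.6, write latency 13.8≤88.8, cost 596≤729).
S5: not dominated (best write latency).
S6: not dominated (best cost).
S7: not dominated.
S8: not dominated (best read latency).

S3, S5, S6, S7, S8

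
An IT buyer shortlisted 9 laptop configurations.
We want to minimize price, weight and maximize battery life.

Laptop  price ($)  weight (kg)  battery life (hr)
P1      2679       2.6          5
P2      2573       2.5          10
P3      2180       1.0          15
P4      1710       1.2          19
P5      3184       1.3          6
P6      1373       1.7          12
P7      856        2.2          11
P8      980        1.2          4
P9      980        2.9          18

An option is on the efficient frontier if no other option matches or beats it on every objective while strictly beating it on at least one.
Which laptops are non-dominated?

P3, P4, P6, P7, P8, P9

P1: dominated by P2 (price 2573≤2679, weight 2.5≤2.6, battery life 10≥5).
P2: dominated by P3 (price 2180≤2573, weight 1.0≤2.5, battery life 15≥10).
P3: not dominated (best weight).
P4: not dominated (best battery life).
P5: dominated by P3 (price 2180≤3184, weight 1.0≤1.3, battery life 15≥6).
P6: not dominated.
P7: not dominated (best price).
P8: not dominated.
P9: not dominated.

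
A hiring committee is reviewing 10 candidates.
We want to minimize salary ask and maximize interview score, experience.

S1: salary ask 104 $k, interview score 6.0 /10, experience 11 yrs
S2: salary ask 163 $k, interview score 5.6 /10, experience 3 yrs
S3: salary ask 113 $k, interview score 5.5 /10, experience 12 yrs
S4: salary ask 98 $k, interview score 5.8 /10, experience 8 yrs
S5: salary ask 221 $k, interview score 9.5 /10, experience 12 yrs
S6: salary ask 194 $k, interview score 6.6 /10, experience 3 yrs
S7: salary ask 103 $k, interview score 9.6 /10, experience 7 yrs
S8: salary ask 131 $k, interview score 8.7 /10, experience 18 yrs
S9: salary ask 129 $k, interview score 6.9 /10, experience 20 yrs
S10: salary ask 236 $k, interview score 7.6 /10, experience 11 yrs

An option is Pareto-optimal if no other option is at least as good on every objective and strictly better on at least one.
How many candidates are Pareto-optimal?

S1: not dominated.
S2: dominated by S1 (salary ask 104≤163, interview score 6.0≥5.6, experience 11≥3).
S3: not dominated.
S4: not dominated (best salary ask).
S5: not dominated.
S6: dominated by S7 (salary ask 103≤194, interview score 9.6≥6.6, experience 7≥3).
S7: not dominated (best interview score).
S8: not dominated.
S9: not dominated (best experience).
S10: dominated by S5 (salary ask 221≤236, interview score 9.5≥7.6, experience 12≥11).
Pareto-optimal: S1, S3, S4, S5, S7, S8, S9 → 7.

7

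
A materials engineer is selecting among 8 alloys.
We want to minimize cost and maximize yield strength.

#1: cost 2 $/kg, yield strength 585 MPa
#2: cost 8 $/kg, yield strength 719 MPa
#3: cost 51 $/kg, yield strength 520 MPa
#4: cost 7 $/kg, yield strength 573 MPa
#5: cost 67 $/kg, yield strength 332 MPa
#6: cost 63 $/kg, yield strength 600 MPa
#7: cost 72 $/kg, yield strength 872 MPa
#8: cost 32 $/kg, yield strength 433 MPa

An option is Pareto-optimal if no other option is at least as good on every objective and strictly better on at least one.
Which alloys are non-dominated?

#1, #2, #7

#1: not dominated (best cost).
#2: not dominated.
#3: dominated by #1 (cost 2≤51, yield strength 585≥520).
#4: dominated by #1 (cost 2≤7, yield strength 585≥573).
#5: dominated by #1 (cost 2≤67, yield strength 585≥332).
#6: dominated by #2 (cost 8≤63, yield strength 719≥600).
#7: not dominated (best yield strength).
#8: dominated by #1 (cost 2≤32, yield strength 585≥433).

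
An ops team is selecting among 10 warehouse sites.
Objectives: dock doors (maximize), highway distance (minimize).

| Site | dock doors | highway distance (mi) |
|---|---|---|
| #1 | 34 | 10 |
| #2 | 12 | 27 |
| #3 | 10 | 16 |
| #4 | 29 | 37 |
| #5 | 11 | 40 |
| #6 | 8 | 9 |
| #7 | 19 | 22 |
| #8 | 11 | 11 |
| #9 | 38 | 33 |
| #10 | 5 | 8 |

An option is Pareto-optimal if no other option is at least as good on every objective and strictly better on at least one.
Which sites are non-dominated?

#1: not dominated.
#2: dominated by #1 (dock doors 34≥12, highway distance 10≤27).
#3: dominated by #1 (dock doors 34≥10, highway distance 10≤16).
#4: dominated by #1 (dock doors 34≥29, highway distance 10≤37).
#5: dominated by #1 (dock doors 34≥11, highway distance 10≤40).
#6: not dominated.
#7: dominated by #1 (dock doors 34≥19, highway distance 10≤22).
#8: dominated by #1 (dock doors 34≥11, highway distance 10≤11).
#9: not dominated (best dock doors).
#10: not dominated (best highway distance).

#1, #6, #9, #10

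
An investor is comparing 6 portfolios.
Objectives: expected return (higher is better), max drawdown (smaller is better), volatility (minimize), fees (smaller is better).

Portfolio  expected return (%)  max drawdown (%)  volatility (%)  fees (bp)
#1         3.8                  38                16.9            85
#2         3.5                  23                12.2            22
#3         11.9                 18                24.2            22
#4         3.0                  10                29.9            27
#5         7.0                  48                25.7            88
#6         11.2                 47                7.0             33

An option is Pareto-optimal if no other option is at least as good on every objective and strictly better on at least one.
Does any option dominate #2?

No

#1: worse on max drawdown (38 vs 23).
#3: worse on volatility (24.2 vs 12.2).
#4: worse on expected return (3.0 vs 3.5).
#5: worse on max drawdown (48 vs 23).
#6: worse on max drawdown (47 vs 23).
No option is at least as good as #2 on every objective and strictly better on one.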